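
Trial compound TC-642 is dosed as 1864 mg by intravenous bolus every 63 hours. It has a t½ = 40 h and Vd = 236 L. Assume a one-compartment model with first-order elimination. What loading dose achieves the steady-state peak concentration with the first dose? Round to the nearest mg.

2806 mg

f = (1/2)^(63/40) ≈ 0.335643; accumulation ratio R = 1/(1−f) ≈ 1.50521.
Loading dose to hit Cmax,ss on first dose: D_load = D_maint·R ≈ 1864 × 1.50521 ≈ 2805.71 mg.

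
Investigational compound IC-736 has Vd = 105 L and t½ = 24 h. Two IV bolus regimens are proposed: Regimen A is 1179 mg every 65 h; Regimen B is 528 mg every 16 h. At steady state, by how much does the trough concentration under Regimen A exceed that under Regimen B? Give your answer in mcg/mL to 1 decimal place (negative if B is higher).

Regimen A: f = (1/2)^(65/24) ≈ 0.1530; Cmin,ss = (1179/105)·f/(1−f) ≈ 2.028 mcg/mL.
Regimen B: f = (1/2)^(16/24) ≈ 0.6300; Cmin,ss = (528/105)·f/(1−f) ≈ 8.562 mcg/mL.
Difference ≈ 2.028 − 8.562 ≈ -6.534 mcg/mL.

-6.5 mcg/mL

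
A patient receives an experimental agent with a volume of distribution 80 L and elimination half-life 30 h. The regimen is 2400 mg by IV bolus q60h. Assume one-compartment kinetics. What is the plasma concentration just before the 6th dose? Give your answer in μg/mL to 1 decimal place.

f = (1/2)^(τ/t½) = (1/2)^(60/30) ≈ 0.2500.
C₀ = D/Vd = 2400/80 ≈ 30.000 μg/mL.
Before the 6th dose, 5 doses have been given. Superposition: Cmin = C₀·(f + f² + … + f^5).
≈ 30.000 × (0.2500 + 0.0625 + 0.0156 + 0.0039 + 0.0010) ≈ 30.000 × 0.3330 ≈ 9.990 μg/mL.

10.0 μg/mL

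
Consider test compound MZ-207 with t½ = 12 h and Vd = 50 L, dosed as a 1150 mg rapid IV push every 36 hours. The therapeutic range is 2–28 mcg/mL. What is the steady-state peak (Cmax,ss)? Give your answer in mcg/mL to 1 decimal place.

26.3 mcg/mL

The dosing interval is 3 half-lives, so f = 2^(−3) = 0.125.
Accumulation ratio R = 1/(1 − f) = 1/0.875 = 8/7.
Single-dose peak C₀ = D/Vd = 1150/50 = 23 mcg/mL.
Steady-state peak Cmax,ss = C₀·R = 23 × 8/7 ≈ 26.286 mcg/mL.
Peak 26.3 mcg/mL vs MTC 28 mcg/mL: below toxic threshold.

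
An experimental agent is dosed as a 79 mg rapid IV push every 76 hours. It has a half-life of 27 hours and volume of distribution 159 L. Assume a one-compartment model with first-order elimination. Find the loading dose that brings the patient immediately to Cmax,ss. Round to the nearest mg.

92 mg

f = (1/2)^(76/27) ≈ 0.142120; accumulation ratio R = 1/(1−f) ≈ 1.16566.
Loading dose to hit Cmax,ss on first dose: D_load = D_maint·R ≈ 79 × 1.16566 ≈ 92.09 mg.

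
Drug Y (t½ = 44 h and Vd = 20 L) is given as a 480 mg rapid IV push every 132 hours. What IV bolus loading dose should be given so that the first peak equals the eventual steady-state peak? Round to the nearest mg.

f = (1/2)^(132/44) ≈ 0.125000; accumulation ratio R = 1/(1−f) ≈ 1.14286.
Loading dose to hit Cmax,ss on first dose: D_load = D_maint·R ≈ 480 × 1.14286 ≈ 548.57 mg.

549 mg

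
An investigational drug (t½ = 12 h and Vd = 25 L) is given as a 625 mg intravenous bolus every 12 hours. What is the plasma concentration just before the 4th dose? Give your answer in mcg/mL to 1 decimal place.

f = (1/2)^(τ/t½) = (1/2)^(12/12) ≈ 0.5000.
C₀ = D/Vd = 625/25 ≈ 25.000 mcg/mL.
Before the 4th dose, 3 doses have been given. Superposition: Cmin = C₀·(f + f² + … + f^3).
≈ 25.000 × (0.5000 + 0.2500 + 0.1250) ≈ 25.000 × 0.8750 ≈ 21.875 mcg/mL.

21.9 mcg/mL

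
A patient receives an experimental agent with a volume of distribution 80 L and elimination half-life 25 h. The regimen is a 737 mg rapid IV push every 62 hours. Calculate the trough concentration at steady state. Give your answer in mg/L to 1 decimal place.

k = ln2/t½ = ln2/25 ≈ 0.027726 h⁻¹; fraction remaining f = e^(−kτ) = e^(−0.027726×62) ≈ 0.1792.
At steady state, accumulation factor R = 1/(1 − e^(−kτ)) ≈ 1.2183.
Single-dose peak C₀ = D/Vd = 737/80 ≈ 9.213 mg/L.
Cmax,ss = C₀/(1 − f) ≈ 9.213/0.8208 ≈ 11.224 mg/L.
One interval later, Cmin,ss = Cmax,ss·e^(−kτ) ≈ 11.224 × 0.1792 ≈ 2.011 mg/L.

2.0 mg/L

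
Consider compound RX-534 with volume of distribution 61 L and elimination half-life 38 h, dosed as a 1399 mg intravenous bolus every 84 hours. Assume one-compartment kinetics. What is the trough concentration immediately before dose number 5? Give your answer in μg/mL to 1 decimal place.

6.3 μg/mL

f = (1/2)^(τ/t½) = (1/2)^(84/38) ≈ 0.2161.
C₀ = D/Vd = 1399/61 ≈ 22.934 μg/mL.
Before the 5th dose, 4 doses have been given. Superposition: Cmin = C₀·(f + f² + … + f^4).
≈ 22.934 × (0.2161 + 0.0467 + 0.0101 + 0.0022) ≈ 22.934 × 0.2751 ≈ 6.309 μg/mL.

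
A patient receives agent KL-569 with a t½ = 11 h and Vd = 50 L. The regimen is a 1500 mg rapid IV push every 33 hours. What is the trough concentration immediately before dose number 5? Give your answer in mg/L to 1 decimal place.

f = (1/2)^(τ/t½) = (1/2)^(33/11) ≈ 0.1250.
C₀ = D/Vd = 1500/50 ≈ 30.000 mg/L.
Before the 5th dose, 4 doses have been given. Superposition: Cmin = C₀·(f + f² + … + f^4).
≈ 30.000 × (0.1250 + 0.0156 + 0.0020 + 0.0002) ≈ 30.000 × 0.1428 ≈ 4.284 mg/L.

4.3 mg/L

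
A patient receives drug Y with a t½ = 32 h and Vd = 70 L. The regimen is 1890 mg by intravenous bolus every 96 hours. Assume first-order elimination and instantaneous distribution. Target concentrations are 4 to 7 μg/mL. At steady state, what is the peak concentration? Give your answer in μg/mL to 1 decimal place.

30.9 μg/mL

τ = 96 h = 3 half-lives, so f = (1/2)^3 = 0.125.
Accumulation ratio R = 1/(1 − f) = 1/0.875 = 8/7.
Single-dose peak C₀ = D/Vd = 1890/70 = 27 μg/mL.
Steady-state peak Cmax,ss = C₀·R = 27 × 8/7 ≈ 30.857 μg/mL.
Peak 30.9 μg/mL vs MTC 7 μg/mL: exceeds toxic threshold.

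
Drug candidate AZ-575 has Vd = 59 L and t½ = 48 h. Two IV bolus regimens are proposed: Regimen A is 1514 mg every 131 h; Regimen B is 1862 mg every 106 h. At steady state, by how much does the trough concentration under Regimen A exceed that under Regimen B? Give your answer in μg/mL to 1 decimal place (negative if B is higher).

Regimen A: f = (1/2)^(131/48) ≈ 0.1508; Cmin,ss = (1514/59)·f/(1−f) ≈ 4.557 μg/mL.
Regimen B: f = (1/2)^(106/48) ≈ 0.2164; Cmin,ss = (1862/59)·f/(1−f) ≈ 8.715 μg/mL.
Difference ≈ 4.557 − 8.715 ≈ -4.158 μg/mL.

-4.2 μg/mL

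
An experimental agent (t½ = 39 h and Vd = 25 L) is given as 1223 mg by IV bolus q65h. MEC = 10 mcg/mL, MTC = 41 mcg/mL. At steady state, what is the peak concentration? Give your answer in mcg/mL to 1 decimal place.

71.4 mcg/mL

Over one 65-h interval, 65/39 ≈ 1.6667 half-lives elapse, leaving f ≈ 0.3150 of each dose.
At steady state, accumulation factor R = 1/(1 − e^(−kτ)) ≈ 1.4599.
Each bolus raises the concentration by D/Vd = 1223/25 ≈ 48.920 mcg/mL.
Cmax,ss = C₀/(1 − f) ≈ 48.920/0.6850 ≈ 71.416 mcg/mL.
Peak 71.4 mcg/mL vs MTC 41 mcg/mL: exceeds toxic threshold.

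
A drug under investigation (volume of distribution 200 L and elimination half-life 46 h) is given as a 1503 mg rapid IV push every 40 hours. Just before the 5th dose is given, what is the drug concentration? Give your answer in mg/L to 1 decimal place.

f = (1/2)^(τ/t½) = (1/2)^(40/46) ≈ 0.5473.
C₀ = D/Vd = 1503/200 ≈ 7.515 mg/L.
Before the 5th dose, 4 doses have been given. Superposition: Cmin = C₀·(f + f² + … + f^4).
≈ 7.515 × (0.5473 + 0.2995 + 0.1639 + 0.0897) ≈ 7.515 × 1.1004 ≈ 8.270 mg/L.

8.3 mg/L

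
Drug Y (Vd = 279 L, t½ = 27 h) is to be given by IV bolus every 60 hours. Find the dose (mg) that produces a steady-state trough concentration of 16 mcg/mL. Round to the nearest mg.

16366 mg

τ/t½ = 60/27 ≈ 2.2222, so f = (1/2)^(60/27) ≈ 0.214311.
Cmin,ss = (D/Vd)·f/(1−f), so D = Cmin,ss·Vd·(1−f)/f.
D = 16 × 279 × (1−f)/f ≈ 16 × 279 × 3.66612 ≈ 16365.56 mg.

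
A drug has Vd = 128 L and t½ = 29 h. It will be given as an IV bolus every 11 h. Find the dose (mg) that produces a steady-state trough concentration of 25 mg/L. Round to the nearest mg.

962 mg

τ/t½ = 11/29 ≈ 0.37931, so f = (1/2)^(11/29) ≈ 0.768805.
Cmin,ss = (D/Vd)·f/(1−f), so D = Cmin,ss·Vd·(1−f)/f.
D = 25 × 128 × (1−f)/f ≈ 25 × 128 × 0.30072 ≈ 962.30 mg.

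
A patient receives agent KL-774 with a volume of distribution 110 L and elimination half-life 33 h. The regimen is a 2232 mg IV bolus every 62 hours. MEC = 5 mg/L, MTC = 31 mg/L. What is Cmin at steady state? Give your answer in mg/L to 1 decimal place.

k = ln2/t½ = ln2/33 ≈ 0.021004 h⁻¹; fraction remaining f = e^(−kτ) = e^(−0.021004×62) ≈ 0.2719.
Single-dose peak C₀ = D/Vd = 2232/110 ≈ 20.291 mg/L.
Steady-state trough Cmin,ss = C₀·f/(1−f) ≈ 20.291 × 0.2719/0.7281 ≈ 7.577 mg/L.
Trough 7.6 mg/L vs MEC 5 mg/L: adequate.

7.6 mg/L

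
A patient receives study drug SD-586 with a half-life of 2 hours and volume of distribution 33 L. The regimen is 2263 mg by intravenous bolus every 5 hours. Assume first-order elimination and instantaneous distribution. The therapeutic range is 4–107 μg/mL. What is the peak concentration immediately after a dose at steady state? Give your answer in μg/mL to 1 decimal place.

Over one 5-h interval, 5/2 ≈ 2.5 half-lives elapse, leaving f ≈ 0.1768 of each dose.
At steady state, accumulation factor R = 1/(1 − e^(−kτ)) ≈ 1.2148.
Single-dose peak C₀ = D/Vd = 2263/33 ≈ 68.576 μg/mL.
Steady-state peak Cmax,ss = C₀·R ≈ 68.576 × 1.2148 ≈ 83.306 μg/mL.
Peak 83.3 μg/mL vs MTC 107 μg/mL: below toxic threshold.

83.3 μg/mL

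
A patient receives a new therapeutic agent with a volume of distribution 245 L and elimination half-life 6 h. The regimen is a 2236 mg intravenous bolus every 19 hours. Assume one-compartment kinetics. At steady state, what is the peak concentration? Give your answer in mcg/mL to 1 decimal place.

Over one 19-h interval, 19/6 ≈ 3.1667 half-lives elapse, leaving f ≈ 0.1114 of each dose.
At steady state, accumulation factor R = 1/(1 − e^(−kτ)) ≈ 1.1254.
Each bolus raises the concentration by D/Vd = 2236/245 ≈ 9.127 mcg/mL.
Steady-state peak Cmax,ss = C₀·R ≈ 9.127 × 1.1254 ≈ 10.272 mcg/mL.

10.3 mcg/mL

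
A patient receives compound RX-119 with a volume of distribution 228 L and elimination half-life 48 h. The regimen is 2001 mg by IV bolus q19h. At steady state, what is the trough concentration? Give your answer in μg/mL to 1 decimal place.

Over one 19-h interval, 19/48 ≈ 0.39583 half-lives elapse, leaving f ≈ 0.7601 of each dose.
Accumulation ratio R = 1/(1 − f) ≈ 1/0.2399 ≈ 4.1684.
Single-dose peak C₀ = D/Vd = 2001/228 ≈ 8.776 μg/mL.
Cmax,ss = C₀/(1 − f) ≈ 8.776/0.2399 ≈ 36.582 μg/mL.
Steady-state trough Cmin,ss = Cmax,ss·f ≈ 36.582 × 0.7601 ≈ 27.806 μg/mL.

27.8 μg/mL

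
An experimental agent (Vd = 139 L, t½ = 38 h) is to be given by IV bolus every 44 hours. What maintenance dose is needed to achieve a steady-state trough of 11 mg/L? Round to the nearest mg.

τ/t½ = 44/38 ≈ 1.1579, so f = (1/2)^(44/38) ≈ 0.448166.
Cmin,ss = (D/Vd)·f/(1−f), so D = Cmin,ss·Vd·(1−f)/f.
D = 11 × 139 × (1−f)/f ≈ 11 × 139 × 1.23132 ≈ 1882.69 mg.

1883 mg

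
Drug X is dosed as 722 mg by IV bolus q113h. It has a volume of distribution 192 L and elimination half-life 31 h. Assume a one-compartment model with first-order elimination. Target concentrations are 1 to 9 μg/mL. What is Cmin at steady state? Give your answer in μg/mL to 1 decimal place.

0.3 μg/mL

k = ln2/t½ = ln2/31 ≈ 0.022360 h⁻¹; fraction remaining f = e^(−kτ) = e^(−0.022360×113) ≈ 0.0799.
Each bolus raises the concentration by D/Vd = 722/192 ≈ 3.760 μg/mL.
Steady-state trough Cmin,ss = C₀·f/(1−f) ≈ 3.760 × 0.0799/0.9201 ≈ 0.327 μg/mL.
Trough 0.3 μg/mL vs MEC 1 μg/mL: subtherapeutic.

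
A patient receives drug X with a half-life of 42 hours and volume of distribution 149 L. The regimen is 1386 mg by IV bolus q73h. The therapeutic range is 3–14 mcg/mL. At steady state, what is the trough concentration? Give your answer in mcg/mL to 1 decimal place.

4.0 mcg/mL

k = ln2/t½ = ln2/42 ≈ 0.016504 h⁻¹; fraction remaining f = e^(−kτ) = e^(−0.016504×73) ≈ 0.2998.
Accumulation ratio R = 1/(1 − f) ≈ 1/0.7002 ≈ 1.4282.
Each bolus raises the concentration by D/Vd = 1386/149 ≈ 9.302 mcg/mL.
Steady-state peak Cmax,ss = C₀·R ≈ 9.302 × 1.4282 ≈ 13.285 mcg/mL.
Steady-state trough Cmin,ss = Cmax,ss·f ≈ 13.285 × 0.2998 ≈ 3.983 mcg/mL.
Trough 4.0 mcg/mL vs MEC 3 mcg/mL: adequate.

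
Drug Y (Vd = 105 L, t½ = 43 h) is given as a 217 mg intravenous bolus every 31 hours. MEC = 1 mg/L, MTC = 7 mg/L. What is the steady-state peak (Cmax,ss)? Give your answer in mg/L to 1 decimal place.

k = ln2/t½ = ln2/43 ≈ 0.016120 h⁻¹; fraction remaining f = e^(−kτ) = e^(−0.016120×31) ≈ 0.6067.
Accumulation ratio R = 1/(1 − f) ≈ 1/0.3933 ≈ 2.5426.
Each bolus raises the concentration by D/Vd = 217/105 ≈ 2.067 mg/L.
Steady-state peak Cmax,ss = C₀·R ≈ 2.067 × 2.5426 ≈ 5.256 mg/L.
Peak 5.3 mg/L vs MTC 7 mg/L: below toxic threshold.

5.3 mg/L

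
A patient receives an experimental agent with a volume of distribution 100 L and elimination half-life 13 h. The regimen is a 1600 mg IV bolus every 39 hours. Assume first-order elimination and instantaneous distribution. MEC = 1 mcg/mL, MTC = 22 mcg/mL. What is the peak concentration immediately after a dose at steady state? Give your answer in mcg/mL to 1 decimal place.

τ = 39 h = 3 half-lives, so f = (1/2)^3 = 0.125.
At steady state, R = 1/(1 − 0.125) = 8/7.
Single-dose peak C₀ = D/Vd = 1600/100 = 16 mcg/mL.
Steady-state peak Cmax,ss = C₀·R = 16 × 8/7 ≈ 18.286 mcg/mL.
Peak 18.3 mcg/mL vs MTC 22 mcg/mL: below toxic threshold.

18.3 mcg/mL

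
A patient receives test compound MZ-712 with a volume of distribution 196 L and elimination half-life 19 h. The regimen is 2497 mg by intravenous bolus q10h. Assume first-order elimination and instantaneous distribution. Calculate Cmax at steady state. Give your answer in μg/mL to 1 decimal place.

41.7 μg/mL

k = ln2/t½ = ln2/19 ≈ 0.036481 h⁻¹; fraction remaining f = e^(−kτ) = e^(−0.036481×10) ≈ 0.6943.
Accumulation ratio R = 1/(1 − f) ≈ 1/0.3057 ≈ 3.2712.
Single-dose peak C₀ = D/Vd = 2497/196 ≈ 12.740 μg/mL.
Steady-state peak Cmax,ss = C₀·R ≈ 12.740 × 3.2712 ≈ 41.675 μg/mL.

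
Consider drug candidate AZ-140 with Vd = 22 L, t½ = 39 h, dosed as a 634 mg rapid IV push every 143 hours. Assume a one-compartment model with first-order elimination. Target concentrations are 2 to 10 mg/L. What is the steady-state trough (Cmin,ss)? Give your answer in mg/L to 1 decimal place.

τ/t½ = 143/39 ≈ 3.6667, so fraction remaining f = (1/2)^(143/39) ≈ 0.0787.
Each bolus raises the concentration by D/Vd = 634/22 ≈ 28.818 mg/L.
Steady-state trough Cmin,ss = C₀·f/(1−f) ≈ 28.818 × 0.0787/0.9213 ≈ 2.462 mg/L.
Trough 2.5 mg/L vs MEC 2 mg/L: adequate.

2.5 mg/L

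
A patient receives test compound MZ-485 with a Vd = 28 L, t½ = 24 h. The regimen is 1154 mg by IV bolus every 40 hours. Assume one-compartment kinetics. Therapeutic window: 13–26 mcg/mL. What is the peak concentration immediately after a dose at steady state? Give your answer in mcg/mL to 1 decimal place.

60.2 mcg/mL

k = ln2/t½ = ln2/24 ≈ 0.028881 h⁻¹; fraction remaining f = e^(−kτ) = e^(−0.028881×40) ≈ 0.3150.
Accumulation ratio R = 1/(1 − f) ≈ 1/0.6850 ≈ 1.4599.
Single-dose peak C₀ = D/Vd = 1154/28 ≈ 41.214 mcg/mL.
Steady-state peak Cmax,ss = C₀·R ≈ 41.214 × 1.4599 ≈ 60.168 mcg/mL.
Peak 60.2 mcg/mL vs MTC 26 mcg/mL: exceeds toxic threshold.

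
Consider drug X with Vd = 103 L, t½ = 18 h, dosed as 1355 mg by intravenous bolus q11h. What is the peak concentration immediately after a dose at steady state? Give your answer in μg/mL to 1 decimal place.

τ/t½ = 11/18 ≈ 0.61111, so fraction remaining f = (1/2)^(11/18) ≈ 0.6547.
Accumulation ratio R = 1/(1 − f) ≈ 1/0.3453 ≈ 2.8960.
Single-dose peak C₀ = D/Vd = 1355/103 ≈ 13.155 μg/mL.
Steady-state peak Cmax,ss = C₀·R ≈ 13.155 × 2.8960 ≈ 38.097 μg/mL.

38.1 μg/mL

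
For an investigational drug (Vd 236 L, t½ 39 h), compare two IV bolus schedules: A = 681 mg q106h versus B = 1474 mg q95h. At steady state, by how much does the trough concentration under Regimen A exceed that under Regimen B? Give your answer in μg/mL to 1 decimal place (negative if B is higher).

-0.9 μg/mL

Regimen A: f = (1/2)^(106/39) ≈ 0.1520; Cmin,ss = (681/236)·f/(1−f) ≈ 0.517 μg/mL.
Regimen B: f = (1/2)^(95/39) ≈ 0.1848; Cmin,ss = (1474/236)·f/(1−f) ≈ 1.416 μg/mL.
Difference ≈ 0.517 − 1.416 ≈ -0.899 μg/mL.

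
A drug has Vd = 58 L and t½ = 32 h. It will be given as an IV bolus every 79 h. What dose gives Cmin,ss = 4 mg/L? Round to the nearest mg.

τ/t½ = 79/32 ≈ 2.4688, so f = (1/2)^(79/32) ≈ 0.180648.
Cmin,ss = (D/Vd)·f/(1−f), so D = Cmin,ss·Vd·(1−f)/f.
D = 4 × 58 × (1−f)/f ≈ 4 × 58 × 4.53563 ≈ 1052.27 mg.

1052 mg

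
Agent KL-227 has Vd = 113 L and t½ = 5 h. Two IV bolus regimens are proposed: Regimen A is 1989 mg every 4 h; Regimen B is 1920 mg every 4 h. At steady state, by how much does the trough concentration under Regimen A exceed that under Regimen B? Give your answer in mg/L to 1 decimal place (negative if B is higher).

0.8 mg/L

Regimen A: f = (1/2)^(4/5) ≈ 0.5743; Cmin,ss = (1989/113)·f/(1−f) ≈ 23.746 mg/L.
Regimen B: f = (1/2)^(4/5) ≈ 0.5743; Cmin,ss = (1920/113)·f/(1−f) ≈ 22.922 mg/L.
Difference ≈ 23.746 − 22.922 ≈ 0.824 mg/L.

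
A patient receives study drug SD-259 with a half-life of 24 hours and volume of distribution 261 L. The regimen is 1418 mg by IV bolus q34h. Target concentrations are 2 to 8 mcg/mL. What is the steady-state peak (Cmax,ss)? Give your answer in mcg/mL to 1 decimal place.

8.7 mcg/mL

Over one 34-h interval, 34/24 ≈ 1.4167 half-lives elapse, leaving f ≈ 0.3746 of each dose.
At steady state, accumulation factor R = 1/(1 − e^(−kτ)) ≈ 1.5990.
Each bolus raises the concentration by D/Vd = 1418/261 ≈ 5.433 mcg/mL.
Steady-state peak Cmax,ss = C₀·R ≈ 5.433 × 1.5990 ≈ 8.687 mcg/mL.
Peak 8.7 mcg/mL vs MTC 8 mcg/mL: exceeds toxic threshold.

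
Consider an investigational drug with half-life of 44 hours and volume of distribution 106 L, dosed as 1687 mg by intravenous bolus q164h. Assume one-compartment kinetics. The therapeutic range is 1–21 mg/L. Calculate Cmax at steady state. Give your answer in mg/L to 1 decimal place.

17.2 mg/L

τ/t½ = 164/44 ≈ 3.7273, so fraction remaining f = (1/2)^(164/44) ≈ 0.0755.
At steady state, accumulation factor R = 1/(1 − e^(−kτ)) ≈ 1.0817.
Single-dose peak C₀ = D/Vd = 1687/106 ≈ 15.915 mg/L.
Cmax,ss = C₀/(1 − f) ≈ 15.915/0.9245 ≈ 17.215 mg/L.
Peak 17.2 mg/L vs MTC 21 mg/L: below toxic threshold.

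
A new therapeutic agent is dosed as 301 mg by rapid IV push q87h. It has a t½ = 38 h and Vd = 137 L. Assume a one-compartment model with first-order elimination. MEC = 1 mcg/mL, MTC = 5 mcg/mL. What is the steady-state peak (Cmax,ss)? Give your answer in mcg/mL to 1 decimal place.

2.8 mcg/mL

Over one 87-h interval, 87/38 ≈ 2.2895 half-lives elapse, leaving f ≈ 0.2046 of each dose.
Accumulation ratio R = 1/(1 − f) ≈ 1/0.7954 ≈ 1.2572.
Single-dose peak C₀ = D/Vd = 301/137 ≈ 2.197 mcg/mL.
Cmax,ss = C₀/(1 − f) ≈ 2.197/0.7954 ≈ 2.762 mcg/mL.
Peak 2.8 mcg/mL vs MTC 5 mcg/mL: below toxic threshold.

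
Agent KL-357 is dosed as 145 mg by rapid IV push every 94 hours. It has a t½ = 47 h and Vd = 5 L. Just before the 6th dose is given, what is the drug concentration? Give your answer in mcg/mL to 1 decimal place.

9.7 mcg/mL

f = (1/2)^(τ/t½) = (1/2)^(94/47) ≈ 0.2500.
C₀ = D/Vd = 145/5 ≈ 29.000 mcg/mL.
Before the 6th dose, 5 doses have been given. Superposition: Cmin = C₀·(f + f² + … + f^5).
≈ 29.000 × (0.2500 + 0.0625 + 0.0156 + 0.0039 + 0.0010) ≈ 29.000 × 0.3330 ≈ 9.657 mcg/mL.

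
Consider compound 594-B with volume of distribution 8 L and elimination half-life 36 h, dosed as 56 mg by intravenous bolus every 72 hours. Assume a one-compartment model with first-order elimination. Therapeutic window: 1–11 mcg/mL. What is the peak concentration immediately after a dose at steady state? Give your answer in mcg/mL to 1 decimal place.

τ = 72 h = 2 half-lives, so f = (1/2)^2 = 0.25.
At steady state, R = 1/(1 − 0.25) = 4/3.
Single-dose peak C₀ = D/Vd = 56/8 = 7 mcg/mL.
Steady-state peak Cmax,ss = C₀·R = 7 × 4/3 ≈ 9.333 mcg/mL.
Peak 9.3 mcg/mL vs MTC 11 mcg/mL: below toxic threshold.

9.3 mcg/mL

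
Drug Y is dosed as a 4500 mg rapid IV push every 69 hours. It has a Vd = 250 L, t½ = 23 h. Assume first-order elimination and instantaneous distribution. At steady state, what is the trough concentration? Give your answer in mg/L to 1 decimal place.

τ = 69 h = 3 half-lives, so f = (1/2)^3 = 0.125.
Accumulation ratio R = 1/(1 − f) = 1/0.875 = 8/7.
Single-dose peak C₀ = D/Vd = 4500/250 = 18 mg/L.
Steady-state peak Cmax,ss = C₀·R = 18 × 8/7 ≈ 20.571 mg/L.
Steady-state trough Cmin,ss = Cmax,ss·f ≈ 20.571 × 0.125 ≈ 2.571 mg/L.

2.6 mg/L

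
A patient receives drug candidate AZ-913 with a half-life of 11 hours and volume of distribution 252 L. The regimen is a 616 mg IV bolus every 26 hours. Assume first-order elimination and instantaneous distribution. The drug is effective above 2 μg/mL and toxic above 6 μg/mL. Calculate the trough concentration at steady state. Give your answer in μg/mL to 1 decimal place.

k = ln2/t½ = ln2/11 ≈ 0.063013 h⁻¹; fraction remaining f = e^(−kτ) = e^(−0.063013×26) ≈ 0.1943.
Accumulation ratio R = 1/(1 − f) ≈ 1/0.8057 ≈ 1.2412.
Each bolus raises the concentration by D/Vd = 616/252 ≈ 2.444 μg/mL.
Steady-state peak Cmax,ss = C₀·R ≈ 2.444 × 1.2412 ≈ 3.033 μg/mL.
One interval later, Cmin,ss = Cmax,ss·e^(−kτ) ≈ 3.033 × 0.1943 ≈ 0.589 μg/mL.
Trough 0.6 μg/mL vs MEC 2 μg/mL: subtherapeutic.

0.6 μg/mL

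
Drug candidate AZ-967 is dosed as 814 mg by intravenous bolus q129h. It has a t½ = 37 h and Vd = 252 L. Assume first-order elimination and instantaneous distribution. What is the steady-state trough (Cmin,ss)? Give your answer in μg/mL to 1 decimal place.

0.3 μg/mL

k = ln2/t½ = ln2/37 ≈ 0.018734 h⁻¹; fraction remaining f = e^(−kτ) = e^(−0.018734×129) ≈ 0.0892.
Single-dose peak C₀ = D/Vd = 814/252 ≈ 3.230 μg/mL.
Steady-state trough Cmin,ss = C₀·f/(1−f) ≈ 3.230 × 0.0892/0.9108 ≈ 0.316 μg/mL.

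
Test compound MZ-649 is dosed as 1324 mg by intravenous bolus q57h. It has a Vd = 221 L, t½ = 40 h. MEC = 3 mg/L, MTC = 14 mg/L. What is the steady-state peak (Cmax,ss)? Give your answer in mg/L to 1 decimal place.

9.5 mg/L

k = ln2/t½ = ln2/40 ≈ 0.017329 h⁻¹; fraction remaining f = e^(−kτ) = e^(−0.017329×57) ≈ 0.3724.
At steady state, accumulation factor R = 1/(1 − e^(−kτ)) ≈ 1.5934.
Single-dose peak C₀ = D/Vd = 1324/221 ≈ 5.991 mg/L.
Steady-state peak Cmax,ss = C₀·R ≈ 5.991 × 1.5934 ≈ 9.546 mg/L.
Peak 9.5 mg/L vs MTC 14 mg/L: below toxic threshold.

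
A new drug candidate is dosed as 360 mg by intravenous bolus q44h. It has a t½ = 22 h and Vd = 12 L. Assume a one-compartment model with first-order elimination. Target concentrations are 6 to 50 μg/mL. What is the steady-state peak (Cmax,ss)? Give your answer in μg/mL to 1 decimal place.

40.0 μg/mL

τ = 44 h = 2 half-lives, so f = (1/2)^2 = 0.25.
At steady state, R = 1/(1 − 0.25) = 4/3.
Single-dose peak C₀ = D/Vd = 360/12 = 30 μg/mL.
Steady-state peak Cmax,ss = C₀·R = 30 × 4/3 ≈ 40.000 μg/mL.
Peak 40.0 μg/mL vs MTC 50 μg/mL: below toxic threshold.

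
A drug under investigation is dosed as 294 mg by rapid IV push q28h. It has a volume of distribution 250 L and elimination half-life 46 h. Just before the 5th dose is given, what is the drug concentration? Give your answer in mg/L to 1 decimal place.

f = (1/2)^(τ/t½) = (1/2)^(28/46) ≈ 0.6558.
C₀ = D/Vd = 294/250 ≈ 1.176 mg/L.
Before the 5th dose, 4 doses have been given. Superposition: Cmin = C₀·(f + f² + … + f^4).
≈ 1.176 × (0.6558 + 0.4301 + 0.2820 + 0.1850) ≈ 1.176 × 1.5529 ≈ 1.826 mg/L.

1.8 mg/L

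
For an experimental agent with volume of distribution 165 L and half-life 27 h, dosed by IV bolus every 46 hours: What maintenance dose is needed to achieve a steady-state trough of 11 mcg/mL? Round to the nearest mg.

4097 mg

τ/t½ = 46/27 ≈ 1.7037, so f = (1/2)^(46/27) ≈ 0.306997.
Cmin,ss = (D/Vd)·f/(1−f), so D = Cmin,ss·Vd·(1−f)/f.
D = 11 × 165 × (1−f)/f ≈ 11 × 165 × 2.25736 ≈ 4097.11 mg.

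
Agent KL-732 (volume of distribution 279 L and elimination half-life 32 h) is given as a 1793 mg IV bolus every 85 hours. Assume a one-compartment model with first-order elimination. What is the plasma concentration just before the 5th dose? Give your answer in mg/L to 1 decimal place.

1.2 mg/L

f = (1/2)^(τ/t½) = (1/2)^(85/32) ≈ 0.1586.
C₀ = D/Vd = 1793/279 ≈ 6.427 mg/L.
Before the 5th dose, 4 doses have been given. Superposition: Cmin = C₀·(f + f² + … + f^4).
≈ 6.427 × (0.1586 + 0.0252 + 0.0040 + 0.0006) ≈ 6.427 × 0.1884 ≈ 1.211 mg/L.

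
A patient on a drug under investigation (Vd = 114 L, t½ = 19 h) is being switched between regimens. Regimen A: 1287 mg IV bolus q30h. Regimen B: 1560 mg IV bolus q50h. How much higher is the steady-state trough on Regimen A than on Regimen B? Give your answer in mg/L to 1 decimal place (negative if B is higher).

Regimen A: f = (1/2)^(30/19) ≈ 0.3347; Cmin,ss = (1287/114)·f/(1−f) ≈ 5.680 mg/L.
Regimen B: f = (1/2)^(50/19) ≈ 0.1614; Cmin,ss = (1560/114)·f/(1−f) ≈ 2.634 mg/L.
Difference ≈ 5.680 − 2.634 ≈ 3.046 mg/L.

3.0 mg/L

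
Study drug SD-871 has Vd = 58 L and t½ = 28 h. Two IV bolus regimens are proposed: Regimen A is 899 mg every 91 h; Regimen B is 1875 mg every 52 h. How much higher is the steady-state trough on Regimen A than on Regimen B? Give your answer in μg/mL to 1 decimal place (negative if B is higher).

Regimen A: f = (1/2)^(91/28) ≈ 0.1051; Cmin,ss = (899/58)·f/(1−f) ≈ 1.820 μg/mL.
Regimen B: f = (1/2)^(52/28) ≈ 0.2760; Cmin,ss = (1875/58)·f/(1−f) ≈ 12.324 μg/mL.
Difference ≈ 1.820 − 12.324 ≈ -10.504 μg/mL.

-10.5 μg/mL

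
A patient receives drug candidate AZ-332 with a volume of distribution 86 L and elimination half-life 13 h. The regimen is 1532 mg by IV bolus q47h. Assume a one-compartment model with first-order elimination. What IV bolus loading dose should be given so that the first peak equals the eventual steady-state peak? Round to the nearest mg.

f = (1/2)^(47/13) ≈ 0.081594; accumulation ratio R = 1/(1−f) ≈ 1.08884.
Loading dose to hit Cmax,ss on first dose: D_load = D_maint·R ≈ 1532 × 1.08884 ≈ 1668.10 mg.

1668 mg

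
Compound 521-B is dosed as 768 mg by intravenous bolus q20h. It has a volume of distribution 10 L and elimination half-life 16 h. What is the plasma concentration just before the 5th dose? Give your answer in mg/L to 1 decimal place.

54.0 mg/L

f = (1/2)^(τ/t½) = (1/2)^(20/16) ≈ 0.4204.
C₀ = D/Vd = 768/10 ≈ 76.800 mg/L.
Before the 5th dose, 4 doses have been given. Superposition: Cmin = C₀·(f + f² + … + f^4).
≈ 76.800 × (0.4204 + 0.1767 + 0.0743 + 0.0312) ≈ 76.800 × 0.7026 ≈ 53.960 mg/L.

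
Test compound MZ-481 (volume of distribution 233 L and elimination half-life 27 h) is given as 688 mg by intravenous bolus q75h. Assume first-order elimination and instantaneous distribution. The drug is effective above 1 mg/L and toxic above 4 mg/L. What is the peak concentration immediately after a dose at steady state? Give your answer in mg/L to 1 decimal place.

3.5 mg/L

Over one 75-h interval, 75/27 ≈ 2.7778 half-lives elapse, leaving f ≈ 0.1458 of each dose.
At steady state, accumulation factor R = 1/(1 − e^(−kτ)) ≈ 1.1707.
Single-dose peak C₀ = D/Vd = 688/233 ≈ 2.953 mg/L.
Cmax,ss = C₀/(1 − f) ≈ 2.953/0.8542 ≈ 3.457 mg/L.
Peak 3.5 mg/L vs MTC 4 mg/L: below toxic threshold.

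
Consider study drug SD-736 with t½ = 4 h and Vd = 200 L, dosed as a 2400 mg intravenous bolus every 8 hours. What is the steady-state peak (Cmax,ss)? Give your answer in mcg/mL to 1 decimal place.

16.0 mcg/mL

The dosing interval is 2 half-lives, so f = 2^(−2) = 0.25.
Accumulation ratio R = 1/(1 − f) = 1/0.75 = 4/3.
Single-dose peak C₀ = D/Vd = 2400/200 = 12 mcg/mL.
Steady-state peak Cmax,ss = C₀·R = 12 × 4/3 ≈ 16.000 mcg/mL.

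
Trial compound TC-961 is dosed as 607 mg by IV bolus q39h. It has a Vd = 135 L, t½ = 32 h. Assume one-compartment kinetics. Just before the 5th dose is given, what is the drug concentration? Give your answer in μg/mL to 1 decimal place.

f = (1/2)^(τ/t½) = (1/2)^(39/32) ≈ 0.4297.
C₀ = D/Vd = 607/135 ≈ 4.496 μg/mL.
Before the 5th dose, 4 doses have been given. Superposition: Cmin = C₀·(f + f² + … + f^4).
≈ 4.496 × (0.4297 + 0.1846 + 0.0793 + 0.0341) ≈ 4.496 × 0.7277 ≈ 3.272 μg/mL.

3.3 μg/mL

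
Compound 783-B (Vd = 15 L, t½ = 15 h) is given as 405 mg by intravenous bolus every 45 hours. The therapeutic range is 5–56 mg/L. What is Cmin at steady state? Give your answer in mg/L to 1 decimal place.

3.9 mg/L

τ = 45 h = 3 half-lives, so f = (1/2)^3 = 0.125.
At steady state, R = 1/(1 − 0.125) = 8/7.
Single-dose peak C₀ = D/Vd = 405/15 = 27 mg/L.
Steady-state peak Cmax,ss = C₀·R = 27 × 8/7 ≈ 30.857 mg/L.
Steady-state trough Cmin,ss = Cmax,ss·f ≈ 30.857 × 0.125 ≈ 3.857 mg/L.
Trough 3.9 mg/L vs MEC 5 mg/L: subtherapeutic.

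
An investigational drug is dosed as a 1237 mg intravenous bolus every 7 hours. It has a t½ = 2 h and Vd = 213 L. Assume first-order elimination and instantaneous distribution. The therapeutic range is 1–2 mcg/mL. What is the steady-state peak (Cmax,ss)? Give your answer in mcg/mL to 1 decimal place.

τ/t½ = 7/2 ≈ 3.5, so fraction remaining f = (1/2)^(7/2) ≈ 0.0884.
Accumulation ratio R = 1/(1 − f) ≈ 1/0.9116 ≈ 1.0970.
Each bolus raises the concentration by D/Vd = 1237/213 ≈ 5.808 mcg/mL.
Steady-state peak Cmax,ss = C₀·R ≈ 5.808 × 1.0970 ≈ 6.371 mcg/mL.
Peak 6.4 mcg/mL vs MTC 2 mcg/mL: exceeds toxic threshold.

6.4 mcg/mL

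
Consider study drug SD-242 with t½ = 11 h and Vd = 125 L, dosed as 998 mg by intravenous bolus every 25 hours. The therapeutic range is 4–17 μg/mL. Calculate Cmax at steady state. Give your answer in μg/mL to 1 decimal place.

Over one 25-h interval, 25/11 ≈ 2.2727 half-lives elapse, leaving f ≈ 0.2069 of each dose.
Accumulation ratio R = 1/(1 − f) ≈ 1/0.7931 ≈ 1.2609.
Each bolus raises the concentration by D/Vd = 998/125 ≈ 7.984 μg/mL.
Cmax,ss = C₀/(1 − f) ≈ 7.984/0.7931 ≈ 10.067 μg/mL.
Peak 10.1 μg/mL vs MTC 17 μg/mL: below toxic threshold.

10.1 μg/mL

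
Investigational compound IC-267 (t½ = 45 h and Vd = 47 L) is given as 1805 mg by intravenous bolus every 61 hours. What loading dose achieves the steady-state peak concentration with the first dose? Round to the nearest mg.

2963 mg

f = (1/2)^(61/45) ≈ 0.390784; accumulation ratio R = 1/(1−f) ≈ 1.64145.
Loading dose to hit Cmax,ss on first dose: D_load = D_maint·R ≈ 1805 × 1.64145 ≈ 2962.82 mg.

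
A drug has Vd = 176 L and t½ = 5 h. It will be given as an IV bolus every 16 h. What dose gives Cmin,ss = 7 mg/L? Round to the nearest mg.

10090 mg

τ/t½ = 16/5 ≈ 3.2, so f = (1/2)^(16/5) ≈ 0.108819.
Cmin,ss = (D/Vd)·f/(1−f), so D = Cmin,ss·Vd·(1−f)/f.
D = 7 × 176 × (1−f)/f ≈ 7 × 176 × 8.18957 ≈ 10089.55 mg.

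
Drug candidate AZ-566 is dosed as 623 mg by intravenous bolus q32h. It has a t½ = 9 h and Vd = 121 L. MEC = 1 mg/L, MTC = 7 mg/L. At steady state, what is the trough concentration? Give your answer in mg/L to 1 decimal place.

τ/t½ = 32/9 ≈ 3.5556, so fraction remaining f = (1/2)^(32/9) ≈ 0.0850.
Single-dose peak C₀ = D/Vd = 623/121 ≈ 5.149 mg/L.
Steady-state trough Cmin,ss = C₀·f/(1−f) ≈ 5.149 × 0.0850/0.9150 ≈ 0.478 mg/L.
Trough 0.5 mg/L vs MEC 1 mg/L: subtherapeutic.

0.5 mg/L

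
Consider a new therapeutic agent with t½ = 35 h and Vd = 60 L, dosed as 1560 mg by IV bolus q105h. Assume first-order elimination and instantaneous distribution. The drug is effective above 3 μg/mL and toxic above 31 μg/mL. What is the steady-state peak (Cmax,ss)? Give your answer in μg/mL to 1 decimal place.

29.7 μg/mL

The dosing interval is 3 half-lives, so f = 2^(−3) = 0.125.
At steady state, R = 1/(1 − 0.125) = 8/7.
Single-dose peak C₀ = D/Vd = 1560/60 = 26 μg/mL.
Steady-state peak Cmax,ss = C₀·R = 26 × 8/7 ≈ 29.714 μg/mL.
Peak 29.7 μg/mL vs MTC 31 μg/mL: below toxic threshold.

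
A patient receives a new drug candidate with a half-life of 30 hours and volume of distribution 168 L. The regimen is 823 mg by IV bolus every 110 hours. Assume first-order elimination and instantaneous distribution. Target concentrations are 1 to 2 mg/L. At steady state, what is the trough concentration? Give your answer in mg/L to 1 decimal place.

0.4 mg/L

k = ln2/t½ = ln2/30 ≈ 0.023105 h⁻¹; fraction remaining f = e^(−kτ) = e^(−0.023105×110) ≈ 0.0787.
At steady state, accumulation factor R = 1/(1 − e^(−kτ)) ≈ 1.0854.
Each bolus raises the concentration by D/Vd = 823/168 ≈ 4.899 mg/L.
Cmax,ss = C₀/(1 − f) ≈ 4.899/0.9213 ≈ 5.317 mg/L.
Steady-state trough Cmin,ss = Cmax,ss·f ≈ 5.317 × 0.0787 ≈ 0.418 mg/L.
Trough 0.4 mg/L vs MEC 1 mg/L: subtherapeutic.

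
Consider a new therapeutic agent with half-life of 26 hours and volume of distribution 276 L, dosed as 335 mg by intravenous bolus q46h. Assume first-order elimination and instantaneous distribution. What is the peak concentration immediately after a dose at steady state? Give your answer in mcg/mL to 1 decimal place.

k = ln2/t½ = ln2/26 ≈ 0.026660 h⁻¹; fraction remaining f = e^(−kτ) = e^(−0.026660×46) ≈ 0.2934.
At steady state, accumulation factor R = 1/(1 − e^(−kτ)) ≈ 1.4152.
Single-dose peak C₀ = D/Vd = 335/276 ≈ 1.214 mcg/mL.
Steady-state peak Cmax,ss = C₀·R ≈ 1.214 × 1.4152 ≈ 1.718 mcg/mL.

1.7 mcg/mL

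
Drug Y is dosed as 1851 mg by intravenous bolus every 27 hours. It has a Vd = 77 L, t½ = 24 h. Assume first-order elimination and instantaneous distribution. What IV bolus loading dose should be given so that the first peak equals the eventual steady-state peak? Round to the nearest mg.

f = (1/2)^(27/24) ≈ 0.458502; accumulation ratio R = 1/(1−f) ≈ 1.84673.
Loading dose to hit Cmax,ss on first dose: D_load = D_maint·R ≈ 1851 × 1.84673 ≈ 3418.30 mg.

3418 mg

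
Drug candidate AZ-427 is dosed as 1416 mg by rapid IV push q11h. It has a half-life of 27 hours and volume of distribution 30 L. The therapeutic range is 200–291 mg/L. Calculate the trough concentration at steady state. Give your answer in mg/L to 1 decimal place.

144.7 mg/L

τ/t½ = 11/27 ≈ 0.40741, so fraction remaining f = (1/2)^(11/27) ≈ 0.7540.
At steady state, accumulation factor R = 1/(1 − e^(−kτ)) ≈ 4.0650.
Single-dose peak C₀ = D/Vd = 1416/30 ≈ 47.200 mg/L.
Cmax,ss = C₀/(1 − f) ≈ 47.200/0.2460 ≈ 191.870 mg/L.
Steady-state trough Cmin,ss = Cmax,ss·f ≈ 191.870 × 0.7540 ≈ 144.670 mg/L.
Trough 144.7 mg/L vs MEC 200 mg/L: subtherapeutic.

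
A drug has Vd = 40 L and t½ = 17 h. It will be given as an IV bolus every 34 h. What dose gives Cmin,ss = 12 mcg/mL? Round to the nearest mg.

1440 mg

τ/t½ = 34/17 ≈ 2, so f = (1/2)^(34/17) ≈ 0.250000.
Cmin,ss = (D/Vd)·f/(1−f), so D = Cmin,ss·Vd·(1−f)/f.
D = 12 × 40 × (1−f)/f ≈ 12 × 40 × 3.00000 ≈ 1440.00 mg.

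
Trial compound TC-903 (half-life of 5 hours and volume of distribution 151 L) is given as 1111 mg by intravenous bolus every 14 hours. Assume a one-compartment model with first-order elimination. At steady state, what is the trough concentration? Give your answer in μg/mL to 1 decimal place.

k = ln2/t½ = ln2/5 ≈ 0.138629 h⁻¹; fraction remaining f = e^(−kτ) = e^(−0.138629×14) ≈ 0.1436.
Each bolus raises the concentration by D/Vd = 1111/151 ≈ 7.358 μg/mL.
Steady-state trough Cmin,ss = C₀·f/(1−f) ≈ 7.358 × 0.1436/0.8564 ≈ 1.234 μg/mL.

1.2 μg/mL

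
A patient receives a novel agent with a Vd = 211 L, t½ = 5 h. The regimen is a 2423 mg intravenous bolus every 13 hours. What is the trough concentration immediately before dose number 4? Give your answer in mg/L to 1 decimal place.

2.3 mg/L

f = (1/2)^(τ/t½) = (1/2)^(13/5) ≈ 0.1649.
C₀ = D/Vd = 2423/211 ≈ 11.483 mg/L.
Before the 4th dose, 3 doses have been given. Superposition: Cmin = C₀·(f + f² + … + f^3).
≈ 11.483 × (0.1649 + 0.0272 + 0.0045) ≈ 11.483 × 0.1966 ≈ 2.258 mg/L.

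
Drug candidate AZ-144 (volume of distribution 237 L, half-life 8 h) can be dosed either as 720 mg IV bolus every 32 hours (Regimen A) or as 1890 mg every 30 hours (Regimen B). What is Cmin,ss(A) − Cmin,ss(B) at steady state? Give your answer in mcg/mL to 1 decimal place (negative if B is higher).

-0.4 mcg/mL

Regimen A: f = (1/2)^(32/8) ≈ 0.0625; Cmin,ss = (720/237)·f/(1−f) ≈ 0.203 mcg/mL.
Regimen B: f = (1/2)^(30/8) ≈ 0.0743; Cmin,ss = (1890/237)·f/(1−f) ≈ 0.640 mcg/mL.
Difference ≈ 0.203 − 0.640 ≈ -0.437 mcg/mL.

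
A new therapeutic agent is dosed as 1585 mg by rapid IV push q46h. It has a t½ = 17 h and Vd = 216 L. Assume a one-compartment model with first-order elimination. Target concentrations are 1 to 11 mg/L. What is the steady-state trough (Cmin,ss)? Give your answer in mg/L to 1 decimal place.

τ/t½ = 46/17 ≈ 2.7059, so fraction remaining f = (1/2)^(46/17) ≈ 0.1533.
Single-dose peak C₀ = D/Vd = 1585/216 ≈ 7.338 mg/L.
Steady-state trough Cmin,ss = C₀·f/(1−f) ≈ 7.338 × 0.1533/0.8467 ≈ 1.329 mg/L.
Trough 1.3 mg/L vs MEC 1 mg/L: adequate.

1.3 mg/L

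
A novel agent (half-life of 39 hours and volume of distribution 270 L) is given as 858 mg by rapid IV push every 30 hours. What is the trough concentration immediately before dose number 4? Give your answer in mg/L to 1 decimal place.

3.6 mg/L

f = (1/2)^(τ/t½) = (1/2)^(30/39) ≈ 0.5867.
C₀ = D/Vd = 858/270 ≈ 3.178 mg/L.
Before the 4th dose, 3 doses have been given. Superposition: Cmin = C₀·(f + f² + … + f^3).
≈ 3.178 × (0.5867 + 0.3442 + 0.2020) ≈ 3.178 × 1.1329 ≈ 3.600 mg/L.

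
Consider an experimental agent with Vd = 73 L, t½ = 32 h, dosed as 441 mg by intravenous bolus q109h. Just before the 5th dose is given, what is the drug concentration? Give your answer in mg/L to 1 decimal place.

0.6 mg/L

f = (1/2)^(τ/t½) = (1/2)^(109/32) ≈ 0.0943.
C₀ = D/Vd = 441/73 ≈ 6.041 mg/L.
Before the 5th dose, 4 doses have been given. Superposition: Cmin = C₀·(f + f² + … + f^4).
≈ 6.041 × (0.0943 + 0.0089 + 0.0008 + 0.0001) ≈ 6.041 × 0.1041 ≈ 0.629 mg/L.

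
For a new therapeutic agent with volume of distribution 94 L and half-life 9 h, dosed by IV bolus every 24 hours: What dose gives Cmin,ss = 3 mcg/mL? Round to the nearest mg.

1509 mg

τ/t½ = 24/9 ≈ 2.6667, so f = (1/2)^(24/9) ≈ 0.157490.
Cmin,ss = (D/Vd)·f/(1−f), so D = Cmin,ss·Vd·(1−f)/f.
D = 3 × 94 × (1−f)/f ≈ 3 × 94 × 5.34961 ≈ 1508.59 mg.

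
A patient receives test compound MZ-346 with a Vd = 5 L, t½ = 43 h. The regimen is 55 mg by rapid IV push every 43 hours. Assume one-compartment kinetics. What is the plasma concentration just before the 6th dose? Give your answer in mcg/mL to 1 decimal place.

f = (1/2)^(τ/t½) = (1/2)^(43/43) ≈ 0.5000.
C₀ = D/Vd = 55/5 ≈ 11.000 mcg/mL.
Before the 6th dose, 5 doses have been given. Superposition: Cmin = C₀·(f + f² + … + f^5).
≈ 11.000 × (0.5000 + 0.2500 + 0.1250 + 0.0625 + 0.0313) ≈ 11.000 × 0.9688 ≈ 10.657 mcg/mL.

10.7 mcg/mL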